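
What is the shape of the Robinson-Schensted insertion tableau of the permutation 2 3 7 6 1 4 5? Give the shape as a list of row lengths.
Row-insert each entry into an empty tableau.

After inserting 2: P = [[2]].
After inserting 3: P = [[2, 3]].
After inserting 7: P = [[2, 3, 7]].
After inserting 6: P = [[2, 3, 6], [7]].
After inserting 1: P = [[1, 3, 6], [2], [7]].
After inserting 4: P = [[1, 3, 4], [2, 6], [7]].
After inserting 5: P = [[1, 3, 4, 5], [2, 6], [7]].

The final insertion tableau P = [[1, 3, 4, 5], [2, 6], [7]] has shape [4, 2, 1].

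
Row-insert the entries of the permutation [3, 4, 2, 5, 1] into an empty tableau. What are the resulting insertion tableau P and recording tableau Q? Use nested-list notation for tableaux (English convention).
Insert each entry of the permutation into P by Schensted row insertion, recording in Q the position of each new cell.

Insert 3: appended to row 1. P = [[3]], Q = [[1]].
Insert 4: appended to row 1. P = [[3, 4]], Q = [[1, 2]].
Insert 2: 2 bumps 3 from row 1; 3 starts row 2. P = [[2, 4], [3]], Q = [[1, 2], [3]].
Insert 5: appended to row 1. P = [[2, 4, 5], [3]], Q = [[1, 2, 4], [3]].
Insert 1: 1 bumps 2 from row 1; 2 bumps 3 from row 2; 3 starts row 3. P = [[1, 4, 5], [2], [3]], Q = [[1, 2, 4], [3], [5]].

So P = [[1, 4, 5], [2], [3]], Q = [[1, 2, 4], [3], [5]].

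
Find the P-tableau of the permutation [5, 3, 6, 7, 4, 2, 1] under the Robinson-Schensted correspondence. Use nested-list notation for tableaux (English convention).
Insert 5: appended to row 1. P = [[5]].
Insert 3: 3 bumps 5 from row 1; 5 starts row 2. P = [[3], [5]].
Insert 6: appended to row 1. P = [[3, 6], [5]].
Insert 7: appended to row 1. P = [[3, 6, 7], [5]].
Insert 4: 4 bumps 6 from row 1; 6 appends to row 2. P = [[3, 4, 7], [5, 6]].
Insert 2: 2 bumps 3 from row 1; 3 bumps 5 from row 2; 5 starts row 3. P = [[2, 4, 7], [3, 6], [5]].
Insert 1: 1 bumps 2 from row 1; 2 bumps 3 from row 2; 3 bumps 5 from row 3; 5 starts row 4. P = [[1, 4, 7], [2, 6], [3], [5]].

So P = [[1, 4, 7], [2, 6], [3], [5]].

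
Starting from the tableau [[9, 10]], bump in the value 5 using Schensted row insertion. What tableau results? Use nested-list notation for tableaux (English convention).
[[5, 10], [9]]

In row 1, 5 replaces 9 (the leftmost entry greater than 5); 9 is bumped to row 2. 9 starts a new row 2. The new tableau is [[5, 10], [9]].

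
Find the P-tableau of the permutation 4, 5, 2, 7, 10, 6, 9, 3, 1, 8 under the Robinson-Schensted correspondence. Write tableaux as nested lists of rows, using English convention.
P = [[1, 3, 6, 8], [2, 5, 9], [4, 10], [7]]

After inserting 4: P = [[4]].
After inserting 5: P = [[4, 5]].
After inserting 2: P = [[2, 5], [4]].
After inserting 7: P = [[2, 5, 7], [4]].
After inserting 10: P = [[2, 5, 7, 10], [4]].
After inserting 6: P = [[2, 5, 6, 10], [4, 7]].
After inserting 9: P = [[2, 5, 6, 9], [4, 7, 10]].
After inserting 3: P = [[2, 3, 6, 9], [4, 5, 10], [7]].
After inserting 1: P = [[1, 3, 6, 9], [2, 5, 10], [4], [7]].
After inserting 8: P = [[1, 3, 6, 8], [2, 5, 9], [4, 10], [7]].

So P = [[1, 3, 6, 8], [2, 5, 9], [4, 10], [7]].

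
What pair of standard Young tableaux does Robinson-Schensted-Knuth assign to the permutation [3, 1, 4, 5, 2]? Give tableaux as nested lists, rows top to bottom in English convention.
P = [[1, 2, 5], [3, 4]], Q = [[1, 3, 4], [2, 5]]

Insert each entry of the permutation into P by Schensted row insertion, recording in Q the position of each new cell.

Insert 3: appended to row 1. P = [[3]].
Insert 1: 1 bumps 3 from row 1; 3 starts row 2. P = [[1], [3]].
Insert 4: appended to row 1. P = [[1, 4], [3]].
Insert 5: appended to row 1. P = [[1, 4, 5], [3]].
Insert 2: 2 bumps 4 from row 1; 4 appends to row 2. P = [[1, 2, 5], [3, 4]].

So P = [[1, 2, 5], [3, 4]], Q = [[1, 3, 4], [2, 5]].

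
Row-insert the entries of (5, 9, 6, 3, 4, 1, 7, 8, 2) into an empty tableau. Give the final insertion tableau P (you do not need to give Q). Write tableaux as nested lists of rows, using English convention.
P = [[1, 2, 7, 8], [3, 4], [5, 6], [9]]

Insert 5: appended to row 1. P = [[5]].
Insert 9: appended to row 1. P = [[5, 9]].
Insert 6: 6 bumps 9 from row 1; 9 starts row 2. P = [[5, 6], [9]].
Insert 3: 3 bumps 5 from row 1; 5 bumps 9 from row 2; 9 starts row 3. P = [[3, 6], [5], [9]].
Insert 4: 4 bumps 6 from row 1; 6 appends to row 2. P = [[3, 4], [5, 6], [9]].
Insert 1: 1 bumps 3 from row 1; 3 bumps 5 from row 2; 5 bumps 9 from row 3; 9 starts row 4. P = [[1, 4], [3, 6], [5], [9]].
Insert 7: appended to row 1. P = [[1, 4, 7], [3, 6], [5], [9]].
Insert 8: appended to row 1. P = [[1, 4, 7, 8], [3, 6], [5], [9]].
Insert 2: 2 bumps 4 from row 1; 4 bumps 6 from row 2; 6 appends to row 3. P = [[1, 2, 7, 8], [3, 4], [5, 6], [9]].

So P = [[1, 2, 7, 8], [3, 4], [5, 6], [9]].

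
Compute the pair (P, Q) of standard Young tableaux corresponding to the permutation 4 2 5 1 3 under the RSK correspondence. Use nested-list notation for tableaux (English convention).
Insert each entry of the permutation into P by Schensted row insertion, recording in Q the position of each new cell.

Insert 4: appended to row 1. P = [[4]].
Insert 2: 2 bumps 4 from row 1; 4 starts row 2. P = [[2], [4]].
Insert 5: appended to row 1. P = [[2, 5], [4]].
Insert 1: 1 bumps 2 from row 1; 2 bumps 4 from row 2; 4 starts row 3. P = [[1, 5], [2], [4]].
Insert 3: 3 bumps 5 from row 1; 5 appends to row 2. P = [[1, 3], [2, 5], [4]].

So P = [[1, 3], [2, 5], [4]], Q = [[1, 3], [2, 5], [4]].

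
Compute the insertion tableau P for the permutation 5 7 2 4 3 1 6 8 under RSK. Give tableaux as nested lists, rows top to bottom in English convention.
Insert 5: appended to row 1. P = [[5]].
Insert 7: appended to row 1. P = [[5, 7]].
Insert 2: 2 bumps 5 from row 1; 5 starts row 2. P = [[2, 7], [5]].
Insert 4: 4 bumps 7 from row 1; 7 appends to row 2. P = [[2, 4], [5, 7]].
Insert 3: 3 bumps 4 from row 1; 4 bumps 5 from row 2; 5 starts row 3. P = [[2, 3], [4, 7], [5]].
Insert 1: 1 bumps 2 from row 1; 2 bumps 4 from row 2; 4 bumps 5 from row 3; 5 starts row 4. P = [[1, 3], [2, 7], [4], [5]].
Insert 6: appended to row 1. P = [[1, 3, 6], [2, 7], [4], [5]].
Insert 8: appended to row 1. P = [[1, 3, 6, 8], [2, 7], [4], [5]].

So P = [[1, 3, 6, 8], [2, 7], [4], [5]].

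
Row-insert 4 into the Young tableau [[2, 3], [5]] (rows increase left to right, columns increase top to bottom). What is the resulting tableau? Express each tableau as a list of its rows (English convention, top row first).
[[2, 3, 4], [5]]

4 is larger than every entry of row 1, so it is appended to row 1. The new tableau is [[2, 3, 4], [5]].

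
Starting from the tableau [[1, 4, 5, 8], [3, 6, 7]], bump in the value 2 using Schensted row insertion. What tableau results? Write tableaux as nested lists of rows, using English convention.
[[1, 2, 5, 8], [3, 4, 7], [6]]

In row 1, 2 replaces 4 (the leftmost entry greater than 2); 4 is bumped to row 2. In row 2, 4 replaces 6 (the leftmost entry greater than 4); 6 is bumped to row 3. 6 starts a new row 3. The new tableau is [[1, 2, 5, 8], [3, 4, 7], [6]].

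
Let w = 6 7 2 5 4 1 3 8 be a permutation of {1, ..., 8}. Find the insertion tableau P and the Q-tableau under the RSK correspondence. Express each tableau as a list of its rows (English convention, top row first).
Insert each entry of the permutation into P by Schensted row insertion, recording in Q the position of each new cell.

Insert 6: appended to row 1. P = [[6]].
Insert 7: appended to row 1. P = [[6, 7]].
Insert 2: 2 bumps 6 from row 1; 6 starts row 2. P = [[2, 7], [6]].
Insert 5: 5 bumps 7 from row 1; 7 appends to row 2. P = [[2, 5], [6, 7]].
Insert 4: 4 bumps 5 from row 1; 5 bumps 6 from row 2; 6 starts row 3. P = [[2, 4], [5, 7], [6]].
Insert 1: 1 bumps 2 from row 1; 2 bumps 5 from row 2; 5 bumps 6 from row 3; 6 starts row 4. P = [[1, 4], [2, 7], [5], [6]].
Insert 3: 3 bumps 4 from row 1; 4 bumps 7 from row 2; 7 appends to row 3. P = [[1, 3], [2, 4], [5, 7], [6]].
Insert 8: appended to row 1. P = [[1, 3, 8], [2, 4], [5, 7], [6]].

So P = [[1, 3, 8], [2, 4], [5, 7], [6]], Q = [[1, 2, 8], [3, 4], [5, 7], [6]].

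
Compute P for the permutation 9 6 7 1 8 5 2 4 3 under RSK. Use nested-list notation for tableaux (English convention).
Insert 9: appended to row 1. P = [[9]].
Insert 6: 6 bumps 9 from row 1; 9 starts row 2. P = [[6], [9]].
Insert 7: appended to row 1. P = [[6, 7], [9]].
Insert 1: 1 bumps 6 from row 1; 6 bumps 9 from row 2; 9 starts row 3. P = [[1, 7], [6], [9]].
Insert 8: appended to row 1. P = [[1, 7, 8], [6], [9]].
Insert 5: 5 bumps 7 from row 1; 7 appends to row 2. P = [[1, 5, 8], [6, 7], [9]].
Insert 2: 2 bumps 5 from row 1; 5 bumps 6 from row 2; 6 bumps 9 from row 3; 9 starts row 4. P = [[1, 2, 8], [5, 7], [6], [9]].
Insert 4: 4 bumps 8 from row 1; 8 appends to row 2. P = [[1, 2, 4], [5, 7, 8], [6], [9]].
Insert 3: 3 bumps 4 from row 1; 4 bumps 5 from row 2; 5 bumps 6 from row 3; 6 bumps 9 from row 4; 9 starts row 5. P = [[1, 2, 3], [4, 7, 8], [5], [6], [9]].

So P = [[1, 2, 3], [4, 7, 8], [5], [6], [9]].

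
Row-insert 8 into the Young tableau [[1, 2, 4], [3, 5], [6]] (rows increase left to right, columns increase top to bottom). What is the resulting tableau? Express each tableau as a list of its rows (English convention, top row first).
8 is larger than every entry of row 1, so it is appended to row 1. The new tableau is [[1, 2, 4, 8], [3, 5], [6]].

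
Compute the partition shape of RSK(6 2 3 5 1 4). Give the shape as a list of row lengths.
[3, 2, 1]

Row-insert each entry into an empty tableau.

After inserting 6: P = [[6]].
After inserting 2: P = [[2], [6]].
After inserting 3: P = [[2, 3], [6]].
After inserting 5: P = [[2, 3, 5], [6]].
After inserting 1: P = [[1, 3, 5], [2], [6]].
After inserting 4: P = [[1, 3, 4], [2, 5], [6]].

The final insertion tableau P = [[1, 3, 4], [2, 5], [6]] has shape [3, 2, 1].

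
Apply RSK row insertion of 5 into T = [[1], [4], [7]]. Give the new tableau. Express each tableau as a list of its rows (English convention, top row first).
5 is larger than every entry of row 1, so it is appended to row 1. The new tableau is [[1, 5], [4], [7]].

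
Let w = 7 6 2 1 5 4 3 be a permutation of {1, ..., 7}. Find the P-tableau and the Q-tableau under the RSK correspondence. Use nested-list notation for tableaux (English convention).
P = [[1, 3], [2, 4], [5], [6], [7]], Q = [[1, 5], [2, 6], [3], [4], [7]]

Insert each entry of the permutation into P by Schensted row insertion, recording in Q the position of each new cell.

Insert 7: appended to row 1. P = [[7]], Q = [[1]].
Insert 6: 6 bumps 7 from row 1; 7 starts row 2. P = [[6], [7]], Q = [[1], [2]].
Insert 2: 2 bumps 6 from row 1; 6 bumps 7 from row 2; 7 starts row 3. P = [[2], [6], [7]], Q = [[1], [2], [3]].
Insert 1: 1 bumps 2 from row 1; 2 bumps 6 from row 2; 6 bumps 7 from row 3; 7 starts row 4. P = [[1], [2], [6], [7]], Q = [[1], [2], [3], [4]].
Insert 5: appended to row 1. P = [[1, 5], [2], [6], [7]], Q = [[1, 5], [2], [3], [4]].
Insert 4: 4 bumps 5 from row 1; 5 appends to row 2. P = [[1, 4], [2, 5], [6], [7]], Q = [[1, 5], [2, 6], [3], [4]].
Insert 3: 3 bumps 4 from row 1; 4 bumps 5 from row 2; 5 bumps 6 from row 3; 6 bumps 7 from row 4; 7 starts row 5. P = [[1, 3], [2, 4], [5], [6], [7]], Q = [[1, 5], [2, 6], [3], [4], [7]].

So P = [[1, 3], [2, 4], [5], [6], [7]], Q = [[1, 5], [2, 6], [3], [4], [7]].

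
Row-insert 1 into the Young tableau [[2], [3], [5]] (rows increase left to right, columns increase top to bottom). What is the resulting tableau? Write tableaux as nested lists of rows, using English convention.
[[1], [2], [3], [5]]

In row 1, 1 replaces 2 (the leftmost entry greater than 1); 2 is bumped to row 2. In row 2, 2 replaces 3 (the leftmost entry greater than 2); 3 is bumped to row 3. In row 3, 3 replaces 5 (the leftmost entry greater than 3); 5 is bumped to row 4. 5 starts a new row 4. The new tableau is [[1], [2], [3], [5]].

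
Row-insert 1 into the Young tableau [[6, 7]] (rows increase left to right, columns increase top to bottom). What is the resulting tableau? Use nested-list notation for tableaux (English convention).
In row 1, 1 replaces 6 (the leftmost entry greater than 1); 6 is bumped to row 2. 6 starts a new row 2. The new tableau is [[1, 7], [6]].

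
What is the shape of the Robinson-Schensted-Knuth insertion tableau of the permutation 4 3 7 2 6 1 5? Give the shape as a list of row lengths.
Row-insert each entry into an empty tableau.

After inserting 4: P = [[4]].
After inserting 3: P = [[3], [4]].
After inserting 7: P = [[3, 7], [4]].
After inserting 2: P = [[2, 7], [3], [4]].
After inserting 6: P = [[2, 6], [3, 7], [4]].
After inserting 1: P = [[1, 6], [2, 7], [3], [4]].
After inserting 5: P = [[1, 5], [2, 6], [3, 7], [4]].

The final insertion tableau P = [[1, 5], [2, 6], [3, 7], [4]] has shape [2, 2, 2, 1].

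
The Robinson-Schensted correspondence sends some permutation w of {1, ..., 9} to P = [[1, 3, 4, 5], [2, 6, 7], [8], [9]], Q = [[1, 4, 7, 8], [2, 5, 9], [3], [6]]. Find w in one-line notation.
Reverse the RSK construction: for i from n down to 1, find the cell of Q containing i, remove the entry at that cell from P, and reverse-bump it up through P; the value ejected from row 1 is w(i).

Step i=9: Q has 9 at row 2, column 3; remove 7 from row 2 of P and reverse-bump: 7 enters row 1 and ejects 5. So w(9) = 5. P is now [[1, 3, 4, 7], [2, 6], [8], [9]].
Step i=8: Q has 8 at row 1, column 4; remove that cell from P, ejecting 7. So w(8) = 7. P is now [[1, 3, 4], [2, 6], [8], [9]].
Step i=7: Q has 7 at row 1, column 3; remove that cell from P, ejecting 4. So w(7) = 4. P is now [[1, 3], [2, 6], [8], [9]].
Step i=6: Q has 6 at row 4, column 1; remove 9 from row 4 of P and reverse-bump: 9 enters row 3 and ejects 8; 8 enters row 2 and ejects 6; 6 enters row 1 and ejects 3. So w(6) = 3. P is now [[1, 6], [2, 8], [9]].
Step i=5: Q has 5 at row 2, column 2; remove 8 from row 2 of P and reverse-bump: 8 enters row 1 and ejects 6. So w(5) = 6. P is now [[1, 8], [2], [9]].
Step i=4: Q has 4 at row 1, column 2; remove that cell from P, ejecting 8. So w(4) = 8. P is now [[1], [2], [9]].
Step i=3: Q has 3 at row 3, column 1; remove 9 from row 3 of P and reverse-bump: 9 enters row 2 and ejects 2; 2 enters row 1 and ejects 1. So w(3) = 1. P is now [[2], [9]].
Step i=2: Q has 2 at row 2, column 1; remove 9 from row 2 of P and reverse-bump: 9 enters row 1 and ejects 2. So w(2) = 2. P is now [[9]].
Step i=1: Q has 1 at row 1, column 1; remove that cell from P, ejecting 9. So w(1) = 9. P is now [].

So w = 9 2 1 8 6 3 4 7 5.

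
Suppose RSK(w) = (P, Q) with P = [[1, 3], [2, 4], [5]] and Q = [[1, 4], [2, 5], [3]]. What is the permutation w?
Reverse RSK: for i = n, n-1, ..., 1, locate i in Q, remove the corresponding corner cell from P, and reverse-bump its entry up through P; the value ejected from row 1 is w(i).

So w = 5 2 1 4 3.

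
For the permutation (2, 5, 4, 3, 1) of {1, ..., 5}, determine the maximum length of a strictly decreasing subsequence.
4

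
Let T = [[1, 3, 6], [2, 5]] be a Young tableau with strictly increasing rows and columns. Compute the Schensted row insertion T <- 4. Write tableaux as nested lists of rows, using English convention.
In row 1, 4 replaces 6 (the leftmost entry greater than 4); 6 is bumped to row 2. 6 is appended to row 2. The new tableau is [[1, 3, 4], [2, 5, 6]].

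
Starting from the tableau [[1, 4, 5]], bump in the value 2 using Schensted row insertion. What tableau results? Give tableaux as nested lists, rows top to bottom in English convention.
In row 1, 2 replaces 4 (the leftmost entry greater than 2); 4 is bumped to row 2. 4 starts a new row 2. The new tableau is [[1, 2, 5], [4]].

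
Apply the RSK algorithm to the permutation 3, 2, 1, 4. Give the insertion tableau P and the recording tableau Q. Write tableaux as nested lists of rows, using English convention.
Insert each entry of the permutation into P by Schensted row insertion, recording in Q the position of each new cell.

Insert 3: appended to row 1. P = [[3]], Q = [[1]].
Insert 2: 2 bumps 3 from row 1; 3 starts row 2. P = [[2], [3]], Q = [[1], [2]].
Insert 1: 1 bumps 2 from row 1; 2 bumps 3 from row 2; 3 starts row 3. P = [[1], [2], [3]], Q = [[1], [2], [3]].
Insert 4: appended to row 1. P = [[1, 4], [2], [3]], Q = [[1, 4], [2], [3]].

So P = [[1, 4], [2], [3]], Q = [[1, 4], [2], [3]].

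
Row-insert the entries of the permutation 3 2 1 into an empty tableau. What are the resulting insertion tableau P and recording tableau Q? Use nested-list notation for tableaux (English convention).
Insert each entry of the permutation into P by Schensted row insertion, recording in Q the position of each new cell.

Insert 3: appended to row 1. P = [[3]].
Insert 2: 2 bumps 3 from row 1; 3 starts row 2. P = [[2], [3]].
Insert 1: 1 bumps 2 from row 1; 2 bumps 3 from row 2; 3 starts row 3. P = [[1], [2], [3]].

So P = [[1], [2], [3]], Q = [[1], [2], [3]].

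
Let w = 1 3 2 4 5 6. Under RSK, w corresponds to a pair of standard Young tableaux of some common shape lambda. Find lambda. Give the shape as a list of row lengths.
Row-insert each entry into an empty tableau.

After inserting 1: P = [[1]].
After inserting 3: P = [[1, 3]].
After inserting 2: P = [[1, 2], [3]].
After inserting 4: P = [[1, 2, 4], [3]].
After inserting 5: P = [[1, 2, 4, 5], [3]].
After inserting 6: P = [[1, 2, 4, 5, 6], [3]].

The final insertion tableau P = [[1, 2, 4, 5, 6], [3]] has shape [5, 1].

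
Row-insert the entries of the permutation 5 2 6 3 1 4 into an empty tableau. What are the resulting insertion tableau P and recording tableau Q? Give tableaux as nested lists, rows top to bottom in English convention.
P = [[1, 3, 4], [2, 6], [5]], Q = [[1, 3, 6], [2, 4], [5]]

Insert each entry of the permutation into P by Schensted row insertion, recording in Q the position of each new cell.

Insert 5: appended to row 1. P = [[5]].
Insert 2: 2 bumps 5 from row 1; 5 starts row 2. P = [[2], [5]].
Insert 6: appended to row 1. P = [[2, 6], [5]].
Insert 3: 3 bumps 6 from row 1; 6 appends to row 2. P = [[2, 3], [5, 6]].
Insert 1: 1 bumps 2 from row 1; 2 bumps 5 from row 2; 5 starts row 3. P = [[1, 3], [2, 6], [5]].
Insert 4: appended to row 1. P = [[1, 3, 4], [2, 6], [5]].

So P = [[1, 3, 4], [2, 6], [5]], Q = [[1, 3, 6], [2, 4], [5]].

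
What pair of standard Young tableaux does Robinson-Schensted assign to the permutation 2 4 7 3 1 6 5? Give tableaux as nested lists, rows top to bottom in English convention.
Insert each entry of the permutation into P by Schensted row insertion, recording in Q the position of each new cell.

Insert 2: appended to row 1. P = [[2]], Q = [[1]].
Insert 4: appended to row 1. P = [[2, 4]], Q = [[1, 2]].
Insert 7: appended to row 1. P = [[2, 4, 7]], Q = [[1, 2, 3]].
Insert 3: 3 bumps 4 from row 1; 4 starts row 2. P = [[2, 3, 7], [4]], Q = [[1, 2, 3], [4]].
Insert 1: 1 bumps 2 from row 1; 2 bumps 4 from row 2; 4 starts row 3. P = [[1, 3, 7], [2], [4]], Q = [[1, 2, 3], [4], [5]].
Insert 6: 6 bumps 7 from row 1; 7 appends to row 2. P = [[1, 3, 6], [2, 7], [4]], Q = [[1, 2, 3], [4, 6], [5]].
Insert 5: 5 bumps 6 from row 1; 6 bumps 7 from row 2; 7 appends to row 3. P = [[1, 3, 5], [2, 6], [4, 7]], Q = [[1, 2, 3], [4, 6], [5, 7]].

So P = [[1, 3, 5], [2, 6], [4, 7]], Q = [[1, 2, 3], [4, 6], [5, 7]].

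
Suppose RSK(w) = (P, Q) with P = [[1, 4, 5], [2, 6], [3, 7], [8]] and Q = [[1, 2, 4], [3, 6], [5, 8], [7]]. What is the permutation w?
3 8 4 7 2 6 1 5

Reverse the RSK construction: for i from n down to 1, find the cell of Q containing i, remove the entry at that cell from P, and reverse-bump it up through P; the value ejected from row 1 is w(i).

Step i=8: Q has 8 at row 3, column 2; remove 7 from row 3 of P and reverse-bump: 7 enters row 2 and ejects 6; 6 enters row 1 and ejects 5. So w(8) = 5. P is now [[1, 4, 6], [2, 7], [3], [8]].
Step i=7: Q has 7 at row 4, column 1; remove 8 from row 4 of P and reverse-bump: 8 enters row 3 and ejects 3; 3 enters row 2 and ejects 2; 2 enters row 1 and ejects 1. So w(7) = 1. P is now [[2, 4, 6], [3, 7], [8]].
Step i=6: Q has 6 at row 2, column 2; remove 7 from row 2 of P and reverse-bump: 7 enters row 1 and ejects 6. So w(6) = 6. P is now [[2, 4, 7], [3], [8]].
Step i=5: Q has 5 at row 3, column 1; remove 8 from row 3 of P and reverse-bump: 8 enters row 2 and ejects 3; 3 enters row 1 and ejects 2. So w(5) = 2. P is now [[3, 4, 7], [8]].
Step i=4: Q has 4 at row 1, column 3; remove that cell from P, ejecting 7. So w(4) = 7. P is now [[3, 4], [8]].
Step i=3: Q has 3 at row 2, column 1; remove 8 from row 2 of P and reverse-bump: 8 enters row 1 and ejects 4. So w(3) = 4. P is now [[3, 8]].
Step i=2: Q has 2 at row 1, column 2; remove that cell from P, ejecting 8. So w(2) = 8. P is now [[3]].
Step i=1: Q has 1 at row 1, column 1; remove that cell from P, ejecting 3. So w(1) = 3. P is now [].

So w = 3 8 4 7 2 6 1 5.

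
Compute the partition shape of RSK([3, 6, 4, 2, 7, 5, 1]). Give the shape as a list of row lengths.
[3, 2, 1, 1]

Row-insert each entry into an empty tableau.

After inserting 3: P = [[3]].
After inserting 6: P = [[3, 6]].
After inserting 4: P = [[3, 4], [6]].
After inserting 2: P = [[2, 4], [3], [6]].
After inserting 7: P = [[2, 4, 7], [3], [6]].
After inserting 5: P = [[2, 4, 5], [3, 7], [6]].
After inserting 1: P = [[1, 4, 5], [2, 7], [3], [6]].

The final insertion tableau P = [[1, 4, 5], [2, 7], [3], [6]] has shape [3, 2, 1, 1].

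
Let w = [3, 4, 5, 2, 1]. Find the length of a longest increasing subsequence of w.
3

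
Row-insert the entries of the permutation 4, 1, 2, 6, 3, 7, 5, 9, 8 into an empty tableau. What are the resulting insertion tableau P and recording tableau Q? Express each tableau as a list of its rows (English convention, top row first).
Insert each entry of the permutation into P by Schensted row insertion, recording in Q the position of each new cell.

Insert 4: appended to row 1. P = [[4]], Q = [[1]].
Insert 1: 1 bumps 4 from row 1; 4 starts row 2. P = [[1], [4]], Q = [[1], [2]].
Insert 2: appended to row 1. P = [[1, 2], [4]], Q = [[1, 3], [2]].
Insert 6: appended to row 1. P = [[1, 2, 6], [4]], Q = [[1, 3, 4], [2]].
Insert 3: 3 bumps 6 from row 1; 6 appends to row 2. P = [[1, 2, 3], [4, 6]], Q = [[1, 3, 4], [2, 5]].
Insert 7: appended to row 1. P = [[1, 2, 3, 7], [4, 6]], Q = [[1, 3, 4, 6], [2, 5]].
Insert 5: 5 bumps 7 from row 1; 7 appends to row 2. P = [[1, 2, 3, 5], [4, 6, 7]], Q = [[1, 3, 4, 6], [2, 5, 7]].
Insert 9: appended to row 1. P = [[1, 2, 3, 5, 9], [4, 6, 7]], Q = [[1, 3, 4, 6, 8], [2, 5, 7]].
Insert 8: 8 bumps 9 from row 1; 9 appends to row 2. P = [[1, 2, 3, 5, 8], [4, 6, 7, 9]], Q = [[1, 3, 4, 6, 8], [2, 5, 7, 9]].

So P = [[1, 2, 3, 5, 8], [4, 6, 7, 9]], Q = [[1, 3, 4, 6, 8], [2, 5, 7, 9]].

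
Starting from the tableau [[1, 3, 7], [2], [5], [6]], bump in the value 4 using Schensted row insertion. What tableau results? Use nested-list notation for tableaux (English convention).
In row 1, 4 replaces 7 (the leftmost entry greater than 4); 7 is bumped to row 2. 7 is appended to row 2. The new tableau is [[1, 3, 4], [2, 7], [5], [6]].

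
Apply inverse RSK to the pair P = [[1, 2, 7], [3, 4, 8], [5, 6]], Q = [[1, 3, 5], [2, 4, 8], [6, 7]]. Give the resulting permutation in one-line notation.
5 3 6 4 8 1 2 7

Reverse the RSK construction: for i from n down to 1, find the cell of Q containing i, remove the entry at that cell from P, and reverse-bump it up through P; the value ejected from row 1 is w(i).

Step i=8: Q has 8 at row 2, column 3; remove 8 from row 2 of P and reverse-bump: 8 enters row 1 and ejects 7. So w(8) = 7. P is now [[1, 2, 8], [3, 4], [5, 6]].
Step i=7: Q has 7 at row 3, column 2; remove 6 from row 3 of P and reverse-bump: 6 enters row 2 and ejects 4; 4 enters row 1 and ejects 2. So w(7) = 2. P is now [[1, 4, 8], [3, 6], [5]].
Step i=6: Q has 6 at row 3, column 1; remove 5 from row 3 of P and reverse-bump: 5 enters row 2 and ejects 3; 3 enters row 1 and ejects 1. So w(6) = 1. P is now [[3, 4, 8], [5, 6]].
Step i=5: Q has 5 at row 1, column 3; remove that cell from P, ejecting 8. So w(5) = 8. P is now [[3, 4], [5, 6]].
Step i=4: Q has 4 at row 2, column 2; remove 6 from row 2 of P and reverse-bump: 6 enters row 1 and ejects 4. So w(4) = 4. P is now [[3, 6], [5]].
Step i=3: Q has 3 at row 1, column 2; remove that cell from P, ejecting 6. So w(3) = 6. P is now [[3], [5]].
Step i=2: Q has 2 at row 2, column 1; remove 5 from row 2 of P and reverse-bump: 5 enters row 1 and ejects 3. So w(2) = 3. P is now [[5]].
Step i=1: Q has 1 at row 1, column 1; remove that cell from P, ejecting 5. So w(1) = 5. P is now [].

So w = 5 3 6 4 8 1 2 7.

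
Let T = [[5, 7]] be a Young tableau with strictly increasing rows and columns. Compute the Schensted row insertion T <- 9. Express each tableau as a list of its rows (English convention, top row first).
9 is larger than every entry of row 1, so it is appended to row 1. The new tableau is [[5, 7, 9]].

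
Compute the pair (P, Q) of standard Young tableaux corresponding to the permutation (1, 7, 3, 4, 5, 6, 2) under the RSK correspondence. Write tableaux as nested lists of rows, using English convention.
Insert each entry of the permutation into P by Schensted row insertion, recording in Q the position of each new cell.

Insert 1: appended to row 1. P = [[1]].
Insert 7: appended to row 1. P = [[1, 7]].
Insert 3: 3 bumps 7 from row 1; 7 starts row 2. P = [[1, 3], [7]].
Insert 4: appended to row 1. P = [[1, 3, 4], [7]].
Insert 5: appended to row 1. P = [[1, 3, 4, 5], [7]].
Insert 6: appended to row 1. P = [[1, 3, 4, 5, 6], [7]].
Insert 2: 2 bumps 3 from row 1; 3 bumps 7 from row 2; 7 starts row 3. P = [[1, 2, 4, 5, 6], [3], [7]].

So P = [[1, 2, 4, 5, 6], [3], [7]], Q = [[1, 2, 4, 5, 6], [3], [7]].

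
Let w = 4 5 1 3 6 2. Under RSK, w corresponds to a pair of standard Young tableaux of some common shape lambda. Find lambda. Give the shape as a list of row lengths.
[3, 2, 1]

RSK row insertion gives P = [[1, 2, 6], [3, 5], [4]], which has shape [3, 2, 1].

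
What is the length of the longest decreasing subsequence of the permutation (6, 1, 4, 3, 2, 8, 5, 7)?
4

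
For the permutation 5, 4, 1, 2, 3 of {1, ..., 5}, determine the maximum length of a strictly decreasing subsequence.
3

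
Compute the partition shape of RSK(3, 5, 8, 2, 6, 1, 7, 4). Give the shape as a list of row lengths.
[4, 2, 2]

Row-insert each entry into an empty tableau.

After inserting 3: P = [[3]].
After inserting 5: P = [[3, 5]].
After inserting 8: P = [[3, 5, 8]].
After inserting 2: P = [[2, 5, 8], [3]].
After inserting 6: P = [[2, 5, 6], [3, 8]].
After inserting 1: P = [[1, 5, 6], [2, 8], [3]].
After inserting 7: P = [[1, 5, 6, 7], [2, 8], [3]].
After inserting 4: P = [[1, 4, 6, 7], [2, 5], [3, 8]].

The final insertion tableau P = [[1, 4, 6, 7], [2, 5], [3, 8]] has shape [4, 2, 2].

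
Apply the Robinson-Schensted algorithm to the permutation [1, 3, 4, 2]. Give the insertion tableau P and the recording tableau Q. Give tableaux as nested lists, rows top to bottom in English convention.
P = [[1, 2, 4], [3]], Q = [[1, 2, 3], [4]]

Insert each entry of the permutation into P by Schensted row insertion, recording in Q the position of each new cell.

After inserting 1: P = [[1]].
After inserting 3: P = [[1, 3]].
After inserting 4: P = [[1, 3, 4]].
After inserting 2: P = [[1, 2, 4], [3]].

So P = [[1, 2, 4], [3]], Q = [[1, 2, 3], [4]].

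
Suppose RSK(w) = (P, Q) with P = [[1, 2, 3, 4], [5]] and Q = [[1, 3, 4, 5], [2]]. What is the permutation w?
5 1 2 3 4

Reverse the RSK construction: for i from n down to 1, find the cell of Q containing i, remove the entry at that cell from P, and reverse-bump it up through P; the value ejected from row 1 is w(i).

Step i=5: Q has 5 at row 1, column 4; remove that cell from P, ejecting 4. So w(5) = 4. P is now [[1, 2, 3], [5]].
Step i=4: Q has 4 at row 1, column 3; remove that cell from P, ejecting 3. So w(4) = 3. P is now [[1, 2], [5]].
Step i=3: Q has 3 at row 1, column 2; remove that cell from P, ejecting 2. So w(3) = 2. P is now [[1], [5]].
Step i=2: Q has 2 at row 2, column 1; remove 5 from row 2 of P and reverse-bump: 5 enters row 1 and ejects 1. So w(2) = 1. P is now [[5]].
Step i=1: Q has 1 at row 1, column 1; remove that cell from P, ejecting 5. So w(1) = 5. P is now [].

So w = 5 1 2 3 4.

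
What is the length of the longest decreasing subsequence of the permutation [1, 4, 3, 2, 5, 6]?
3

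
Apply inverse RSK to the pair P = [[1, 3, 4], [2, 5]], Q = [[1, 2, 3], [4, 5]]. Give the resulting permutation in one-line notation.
2 3 5 1 4

Reverse RSK: for i = n, n-1, ..., 1, locate i in Q, remove the corresponding corner cell from P, and reverse-bump its entry up through P; the value ejected from row 1 is w(i).

So w = 2 3 5 1 4.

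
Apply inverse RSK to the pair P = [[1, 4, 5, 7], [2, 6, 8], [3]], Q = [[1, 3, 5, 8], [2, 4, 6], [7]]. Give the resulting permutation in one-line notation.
Reverse the RSK construction: for i from n down to 1, find the cell of Q containing i, remove the entry at that cell from P, and reverse-bump it up through P; the value ejected from row 1 is w(i).

Step i=8: Q has 8 at row 1, column 4; remove that cell from P, ejecting 7. So w(8) = 7. P is now [[1, 4, 5], [2, 6, 8], [3]].
Step i=7: Q has 7 at row 3, column 1; remove 3 from row 3 of P and reverse-bump: 3 enters row 2 and ejects 2; 2 enters row 1 and ejects 1. So w(7) = 1. P is now [[2, 4, 5], [3, 6, 8]].
Step i=6: Q has 6 at row 2, column 3; remove 8 from row 2 of P and reverse-bump: 8 enters row 1 and ejects 5. So w(6) = 5. P is now [[2, 4, 8], [3, 6]].
Step i=5: Q has 5 at row 1, column 3; remove that cell from P, ejecting 8. So w(5) = 8. P is now [[2, 4], [3, 6]].
Step i=4: Q has 4 at row 2, column 2; remove 6 from row 2 of P and reverse-bump: 6 enters row 1 and ejects 4. So w(4) = 4. P is now [[2, 6], [3]].
Step i=3: Q has 3 at row 1, column 2; remove that cell from P, ejecting 6. So w(3) = 6. P is now [[2], [3]].
Step i=2: Q has 2 at row 2, column 1; remove 3 from row 2 of P and reverse-bump: 3 enters row 1 and ejects 2. So w(2) = 2. P is now [[3]].
Step i=1: Q has 1 at row 1, column 1; remove that cell from P, ejecting 3. So w(1) = 3. P is now [].

So w = 3 2 6 4 8 5 1 7.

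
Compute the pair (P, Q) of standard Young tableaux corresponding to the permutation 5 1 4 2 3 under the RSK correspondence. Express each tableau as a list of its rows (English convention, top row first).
Insert each entry of the permutation into P by Schensted row insertion, recording in Q the position of each new cell.

Insert 5: appended to row 1. P = [[5]], Q = [[1]].
Insert 1: 1 bumps 5 from row 1; 5 starts row 2. P = [[1], [5]], Q = [[1], [2]].
Insert 4: appended to row 1. P = [[1, 4], [5]], Q = [[1, 3], [2]].
Insert 2: 2 bumps 4 from row 1; 4 bumps 5 from row 2; 5 starts row 3. P = [[1, 2], [4], [5]], Q = [[1, 3], [2], [4]].
Insert 3: appended to row 1. P = [[1, 2, 3], [4], [5]], Q = [[1, 3, 5], [2], [4]].

So P = [[1, 2, 3], [4], [5]], Q = [[1, 3, 5], [2], [4]].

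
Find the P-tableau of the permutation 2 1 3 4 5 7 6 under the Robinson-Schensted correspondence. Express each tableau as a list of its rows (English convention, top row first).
Insert 2: appended to row 1. P = [[2]].
Insert 1: 1 bumps 2 from row 1; 2 starts row 2. P = [[1], [2]].
Insert 3: appended to row 1. P = [[1, 3], [2]].
Insert 4: appended to row 1. P = [[1, 3, 4], [2]].
Insert 5: appended to row 1. P = [[1, 3, 4, 5], [2]].
Insert 7: appended to row 1. P = [[1, 3, 4, 5, 7], [2]].
Insert 6: 6 bumps 7 from row 1; 7 appends to row 2. P = [[1, 3, 4, 5, 6], [2, 7]].

So P = [[1, 3, 4, 5, 6], [2, 7]].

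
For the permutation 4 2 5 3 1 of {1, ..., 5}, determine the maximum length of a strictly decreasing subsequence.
3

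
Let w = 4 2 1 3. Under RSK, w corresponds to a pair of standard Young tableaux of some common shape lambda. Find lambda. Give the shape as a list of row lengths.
[2, 1, 1]

Row-insert each entry into an empty tableau.

After inserting 4: P = [[4]].
After inserting 2: P = [[2], [4]].
After inserting 1: P = [[1], [2], [4]].
After inserting 3: P = [[1, 3], [2], [4]].

The final insertion tableau P = [[1, 3], [2], [4]] has shape [2, 1, 1].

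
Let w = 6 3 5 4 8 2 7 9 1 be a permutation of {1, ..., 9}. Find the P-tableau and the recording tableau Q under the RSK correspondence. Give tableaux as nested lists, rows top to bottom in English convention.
P = [[1, 4, 7, 9], [2, 8], [3], [5], [6]], Q = [[1, 3, 5, 8], [2, 7], [4], [6], [9]]

Insert each entry of the permutation into P by Schensted row insertion, recording in Q the position of each new cell.

Insert 6: appended to row 1. P = [[6]].
Insert 3: 3 bumps 6 from row 1; 6 starts row 2. P = [[3], [6]].
Insert 5: appended to row 1. P = [[3, 5], [6]].
Insert 4: 4 bumps 5 from row 1; 5 bumps 6 from row 2; 6 starts row 3. P = [[3, 4], [5], [6]].
Insert 8: appended to row 1. P = [[3, 4, 8], [5], [6]].
Insert 2: 2 bumps 3 from row 1; 3 bumps 5 from row 2; 5 bumps 6 from row 3; 6 starts row 4. P = [[2, 4, 8], [3], [5], [6]].
Insert 7: 7 bumps 8 from row 1; 8 appends to row 2. P = [[2, 4, 7], [3, 8], [5], [6]].
Insert 9: appended to row 1. P = [[2, 4, 7, 9], [3, 8], [5], [6]].
Insert 1: 1 bumps 2 from row 1; 2 bumps 3 from row 2; 3 bumps 5 from row 3; 5 bumps 6 from row 4; 6 starts row 5. P = [[1, 4, 7, 9], [2, 8], [3], [5], [6]].

So P = [[1, 4, 7, 9], [2, 8], [3], [5], [6]], Q = [[1, 3, 5, 8], [2, 7], [4], [6], [9]].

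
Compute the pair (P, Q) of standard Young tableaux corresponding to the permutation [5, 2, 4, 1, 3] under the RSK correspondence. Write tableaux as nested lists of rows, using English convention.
P = [[1, 3], [2, 4], [5]], Q = [[1, 3], [2, 5], [4]]

Insert each entry of the permutation into P by Schensted row insertion, recording in Q the position of each new cell.

Insert 5: appended to row 1. P = [[5]].
Insert 2: 2 bumps 5 from row 1; 5 starts row 2. P = [[2], [5]].
Insert 4: appended to row 1. P = [[2, 4], [5]].
Insert 1: 1 bumps 2 from row 1; 2 bumps 5 from row 2; 5 starts row 3. P = [[1, 4], [2], [5]].
Insert 3: 3 bumps 4 from row 1; 4 appends to row 2. P = [[1, 3], [2, 4], [5]].

So P = [[1, 3], [2, 4], [5]], Q = [[1, 3], [2, 5], [4]].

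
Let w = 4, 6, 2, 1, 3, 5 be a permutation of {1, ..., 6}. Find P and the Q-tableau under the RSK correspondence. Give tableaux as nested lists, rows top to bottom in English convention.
Insert each entry of the permutation into P by Schensted row insertion, recording in Q the position of each new cell.

Insert 4: appended to row 1. P = [[4]].
Insert 6: appended to row 1. P = [[4, 6]].
Insert 2: 2 bumps 4 from row 1; 4 starts row 2. P = [[2, 6], [4]].
Insert 1: 1 bumps 2 from row 1; 2 bumps 4 from row 2; 4 starts row 3. P = [[1, 6], [2], [4]].
Insert 3: 3 bumps 6 from row 1; 6 appends to row 2. P = [[1, 3], [2, 6], [4]].
Insert 5: appended to row 1. P = [[1, 3, 5], [2, 6], [4]].

So P = [[1, 3, 5], [2, 6], [4]], Q = [[1, 2, 6], [3, 5], [4]].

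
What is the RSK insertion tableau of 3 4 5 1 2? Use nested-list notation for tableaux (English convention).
P = [[1, 2, 5], [3, 4]]

Insert 3: appended to row 1. P = [[3]].
Insert 4: appended to row 1. P = [[3, 4]].
Insert 5: appended to row 1. P = [[3, 4, 5]].
Insert 1: 1 bumps 3 from row 1; 3 starts row 2. P = [[1, 4, 5], [3]].
Insert 2: 2 bumps 4 from row 1; 4 appends to row 2. P = [[1, 2, 5], [3, 4]].

So P = [[1, 2, 5], [3, 4]].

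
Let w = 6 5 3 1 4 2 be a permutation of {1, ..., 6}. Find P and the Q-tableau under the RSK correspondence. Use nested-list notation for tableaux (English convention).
P = [[1, 2], [3, 4], [5], [6]], Q = [[1, 5], [2, 6], [3], [4]]

Insert each entry of the permutation into P by Schensted row insertion, recording in Q the position of each new cell.

Insert 6: appended to row 1. P = [[6]].
Insert 5: 5 bumps 6 from row 1; 6 starts row 2. P = [[5], [6]].
Insert 3: 3 bumps 5 from row 1; 5 bumps 6 from row 2; 6 starts row 3. P = [[3], [5], [6]].
Insert 1: 1 bumps 3 from row 1; 3 bumps 5 from row 2; 5 bumps 6 from row 3; 6 starts row 4. P = [[1], [3], [5], [6]].
Insert 4: appended to row 1. P = [[1, 4], [3], [5], [6]].
Insert 2: 2 bumps 4 from row 1; 4 appends to row 2. P = [[1, 2], [3, 4], [5], [6]].

So P = [[1, 2], [3, 4], [5], [6]], Q = [[1, 5], [2, 6], [3], [4]].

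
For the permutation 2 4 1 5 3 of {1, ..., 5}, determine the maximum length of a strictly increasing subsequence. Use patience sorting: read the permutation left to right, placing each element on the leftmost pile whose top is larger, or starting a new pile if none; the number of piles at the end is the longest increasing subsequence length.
3

2: new pile. tops = [2]
4: new pile. tops = [2, 4]
1: onto pile 1 (replacing 2). tops = [1, 4]
5: new pile. tops = [1, 4, 5]
3: onto pile 2 (replacing 4). tops = [1, 3, 5]

3 piles, so the longest increasing subsequence has length 3.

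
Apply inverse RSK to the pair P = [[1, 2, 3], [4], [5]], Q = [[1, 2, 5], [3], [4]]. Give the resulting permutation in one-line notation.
1 5 4 2 3

Reverse the RSK construction: for i from n down to 1, find the cell of Q containing i, remove the entry at that cell from P, and reverse-bump it up through P; the value ejected from row 1 is w(i).

Step i=5: Q has 5 at row 1, column 3; remove that cell from P, ejecting 3. So w(5) = 3. P is now [[1, 2], [4], [5]].
Step i=4: Q has 4 at row 3, column 1; remove 5 from row 3 of P and reverse-bump: 5 enters row 2 and ejects 4; 4 enters row 1 and ejects 2. So w(4) = 2. P is now [[1, 4], [5]].
Step i=3: Q has 3 at row 2, column 1; remove 5 from row 2 of P and reverse-bump: 5 enters row 1 and ejects 4. So w(3) = 4. P is now [[1, 5]].
Step i=2: Q has 2 at row 1, column 2; remove that cell from P, ejecting 5. So w(2) = 5. P is now [[1]].
Step i=1: Q has 1 at row 1, column 1; remove that cell from P, ejecting 1. So w(1) = 1. P is now [].

So w = 1 5 4 2 3.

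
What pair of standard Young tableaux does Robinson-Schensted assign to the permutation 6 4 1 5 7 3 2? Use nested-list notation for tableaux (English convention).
Insert each entry of the permutation into P by Schensted row insertion, recording in Q the position of each new cell.

Insert 6: appended to row 1. P = [[6]].
Insert 4: 4 bumps 6 from row 1; 6 starts row 2. P = [[4], [6]].
Insert 1: 1 bumps 4 from row 1; 4 bumps 6 from row 2; 6 starts row 3. P = [[1], [4], [6]].
Insert 5: appended to row 1. P = [[1, 5], [4], [6]].
Insert 7: appended to row 1. P = [[1, 5, 7], [4], [6]].
Insert 3: 3 bumps 5 from row 1; 5 appends to row 2. P = [[1, 3, 7], [4, 5], [6]].
Insert 2: 2 bumps 3 from row 1; 3 bumps 4 from row 2; 4 bumps 6 from row 3; 6 starts row 4. P = [[1, 2, 7], [3, 5], [4], [6]].

So P = [[1, 2, 7], [3, 5], [4], [6]], Q = [[1, 4, 5], [2, 6], [3], [7]].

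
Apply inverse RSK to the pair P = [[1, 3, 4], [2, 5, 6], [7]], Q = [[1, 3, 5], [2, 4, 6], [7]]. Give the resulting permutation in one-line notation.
2 1 5 3 7 6 4

Reverse the RSK construction: for i from n down to 1, find the cell of Q containing i, remove the entry at that cell from P, and reverse-bump it up through P; the value ejected from row 1 is w(i).

Step i=7: Q has 7 at row 3, column 1; remove 7 from row 3 of P and reverse-bump: 7 enters row 2 and ejects 6; 6 enters row 1 and ejects 4. So w(7) = 4. P is now [[1, 3, 6], [2, 5, 7]].
Step i=6: Q has 6 at row 2, column 3; remove 7 from row 2 of P and reverse-bump: 7 enters row 1 and ejects 6. So w(6) = 6. P is now [[1, 3, 7], [2, 5]].
Step i=5: Q has 5 at row 1, column 3; remove that cell from P, ejecting 7. So w(5) = 7. P is now [[1, 3], [2, 5]].
Step i=4: Q has 4 at row 2, column 2; remove 5 from row 2 of P and reverse-bump: 5 enters row 1 and ejects 3. So w(4) = 3. P is now [[1, 5], [2]].
Step i=3: Q has 3 at row 1, column 2; remove that cell from P, ejecting 5. So w(3) = 5. P is now [[1], [2]].
Step i=2: Q has 2 at row 2, column 1; remove 2 from row 2 of P and reverse-bump: 2 enters row 1 and ejects 1. So w(2) = 1. P is now [[2]].
Step i=1: Q has 1 at row 1, column 1; remove that cell from P, ejecting 2. So w(1) = 2. P is now [].

So w = 2 1 5 3 7 6 4.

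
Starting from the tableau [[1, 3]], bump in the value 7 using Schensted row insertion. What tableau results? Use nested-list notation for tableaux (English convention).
[[1, 3, 7]]

7 is larger than every entry of row 1, so it is appended to row 1. The new tableau is [[1, 3, 7]].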